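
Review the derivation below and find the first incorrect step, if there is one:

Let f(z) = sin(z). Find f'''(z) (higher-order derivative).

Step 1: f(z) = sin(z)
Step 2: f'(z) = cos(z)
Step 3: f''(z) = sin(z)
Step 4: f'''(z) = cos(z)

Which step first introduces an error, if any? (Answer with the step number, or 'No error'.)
Step 3

Step 3 is incorrect due to a sign flip.
The step shows: sin(z)
The correct value should be: -sin(z)

Explanation: The sign of the whole expression was flipped: the term -sin(z) was incorrectly written as sin(z)
The later steps are derived from this incorrect expression, so the error originates in Step 3.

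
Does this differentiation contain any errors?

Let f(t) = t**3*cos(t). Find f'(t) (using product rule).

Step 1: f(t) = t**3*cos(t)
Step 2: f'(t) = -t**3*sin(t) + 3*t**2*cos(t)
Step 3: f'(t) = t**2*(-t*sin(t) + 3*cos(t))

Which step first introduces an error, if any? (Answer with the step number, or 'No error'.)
No error

All steps in this derivation are correct.
The final answer f'(t) = t**2*(-t*sin(t) + 3*cos(t)) is valid.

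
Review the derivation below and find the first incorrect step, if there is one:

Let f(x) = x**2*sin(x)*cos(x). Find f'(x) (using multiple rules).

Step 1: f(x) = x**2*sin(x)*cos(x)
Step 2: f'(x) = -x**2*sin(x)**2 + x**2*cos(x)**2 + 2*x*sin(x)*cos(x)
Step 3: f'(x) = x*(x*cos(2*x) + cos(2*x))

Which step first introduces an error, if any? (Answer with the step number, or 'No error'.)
Step 3

Step 3 is incorrect due to a wrong trig function.
The step shows: x*(x*cos(2*x) + cos(2*x))
The correct value should be: x*(x*cos(2*x) + sin(2*x))

Explanation: sin(2*x) was incorrectly written as cos(2*x): the term x*(x*cos(2*x) + sin(2*x)) was incorrectly written as x*(x*cos(2*x) + cos(2*x))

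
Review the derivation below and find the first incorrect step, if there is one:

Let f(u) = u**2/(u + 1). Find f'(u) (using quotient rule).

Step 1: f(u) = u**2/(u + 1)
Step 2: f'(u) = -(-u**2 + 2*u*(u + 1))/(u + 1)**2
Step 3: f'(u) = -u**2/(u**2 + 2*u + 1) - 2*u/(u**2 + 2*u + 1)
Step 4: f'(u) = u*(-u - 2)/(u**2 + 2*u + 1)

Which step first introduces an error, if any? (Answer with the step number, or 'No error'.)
Step 2

Step 2 is incorrect due to a sign flip.
The step shows: -(-u**2 + 2*u*(u + 1))/(u + 1)**2
The correct value should be: (-u**2 + 2*u*(u + 1))/(u + 1)**2

Explanation: The sign of the whole expression was flipped: the term (-u**2 + 2*u*(u + 1))/(u + 1)**2 was incorrectly written as -(-u**2 + 2*u*(u + 1))/(u + 1)**2
The later steps are derived from this incorrect expression, so the error originates in Step 2.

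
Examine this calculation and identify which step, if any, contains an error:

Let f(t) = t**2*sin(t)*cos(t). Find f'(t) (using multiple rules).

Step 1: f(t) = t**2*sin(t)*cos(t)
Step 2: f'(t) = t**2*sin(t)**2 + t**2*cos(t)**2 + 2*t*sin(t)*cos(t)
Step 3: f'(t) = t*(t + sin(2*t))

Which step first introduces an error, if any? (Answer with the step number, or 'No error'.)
Step 2

Step 2 is incorrect due to a sign flip.
The step shows: t**2*sin(t)**2 + t**2*cos(t)**2 + 2*t*sin(t)*cos(t)
The correct value should be: -t**2*sin(t)**2 + t**2*cos(t)**2 + 2*t*sin(t)*cos(t)

Explanation: The sign of one term was flipped: the term -t**2*sin(t)**2 was incorrectly written as t**2*sin(t)**2
The later steps are derived from this incorrect expression, so the error originates in Step 2.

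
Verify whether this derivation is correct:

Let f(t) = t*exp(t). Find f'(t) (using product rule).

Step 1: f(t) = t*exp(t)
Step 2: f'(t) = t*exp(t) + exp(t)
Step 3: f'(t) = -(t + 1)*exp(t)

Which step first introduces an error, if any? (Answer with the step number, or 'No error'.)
Step 3

Step 3 is incorrect due to a sign flip.
The step shows: -(t + 1)*exp(t)
The correct value should be: (t + 1)*exp(t)

Explanation: The sign of the whole expression was flipped: the term (t + 1)*exp(t) was incorrectly written as -(t + 1)*exp(t)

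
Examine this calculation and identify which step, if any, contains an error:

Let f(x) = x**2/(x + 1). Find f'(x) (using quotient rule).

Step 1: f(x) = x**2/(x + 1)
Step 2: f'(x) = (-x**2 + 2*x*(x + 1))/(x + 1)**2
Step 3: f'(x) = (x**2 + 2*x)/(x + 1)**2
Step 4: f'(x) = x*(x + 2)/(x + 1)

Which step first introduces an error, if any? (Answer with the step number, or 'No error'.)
Step 4

Step 4 is incorrect due to a wrong exponent.
The step shows: x*(x + 2)/(x + 1)
The correct value should be: x*(x + 2)/(x + 1)**2

Explanation: The exponent -2 on x + 1 was incorrectly written as -1: the term x*(x + 2)/(x + 1)**2 was incorrectly written as x*(x + 2)/(x + 1)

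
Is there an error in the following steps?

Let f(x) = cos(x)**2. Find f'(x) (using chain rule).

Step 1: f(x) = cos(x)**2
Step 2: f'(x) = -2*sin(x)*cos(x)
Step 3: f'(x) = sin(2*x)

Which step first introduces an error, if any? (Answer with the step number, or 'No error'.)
Step 3

Step 3 is incorrect due to a sign flip.
The step shows: sin(2*x)
The correct value should be: -sin(2*x)

Explanation: The sign of the whole expression was flipped: the term -sin(2*x) was incorrectly written as sin(2*x)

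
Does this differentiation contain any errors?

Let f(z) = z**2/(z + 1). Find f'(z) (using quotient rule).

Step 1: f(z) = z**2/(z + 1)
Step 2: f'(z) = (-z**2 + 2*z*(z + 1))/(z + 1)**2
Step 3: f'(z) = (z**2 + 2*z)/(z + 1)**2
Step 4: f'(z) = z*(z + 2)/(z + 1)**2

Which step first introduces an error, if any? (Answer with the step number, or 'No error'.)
No error

All steps in this derivation are correct.
The final answer f'(z) = z*(z + 2)/(z + 1)**2 is valid.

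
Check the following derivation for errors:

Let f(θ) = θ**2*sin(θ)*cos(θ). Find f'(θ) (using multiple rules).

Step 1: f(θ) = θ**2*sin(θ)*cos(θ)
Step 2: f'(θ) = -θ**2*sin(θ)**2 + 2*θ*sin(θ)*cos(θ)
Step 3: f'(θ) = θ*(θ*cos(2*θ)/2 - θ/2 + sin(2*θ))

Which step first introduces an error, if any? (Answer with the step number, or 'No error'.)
Step 2

Step 2 is incorrect due to a dropped term.
The step shows: -θ**2*sin(θ)**2 + 2*θ*sin(θ)*cos(θ)
The correct value should be: -θ**2*sin(θ)**2 + θ**2*cos(θ)**2 + 2*θ*sin(θ)*cos(θ)

Explanation: A term was dropped: the term θ**2*cos(θ)**2 was incorrectly omitted
The later steps are derived from this incorrect expression, so the error originates in Step 2.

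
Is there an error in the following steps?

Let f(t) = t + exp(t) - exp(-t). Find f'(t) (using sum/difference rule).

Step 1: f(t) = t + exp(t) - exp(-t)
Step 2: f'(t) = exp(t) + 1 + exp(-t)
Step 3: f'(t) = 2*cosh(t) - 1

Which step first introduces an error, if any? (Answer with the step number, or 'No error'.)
Step 3

Step 3 is incorrect due to a sign flip.
The step shows: 2*cosh(t) - 1
The correct value should be: 2*cosh(t) + 1

Explanation: The sign of one term was flipped: the term 1 was incorrectly written as -1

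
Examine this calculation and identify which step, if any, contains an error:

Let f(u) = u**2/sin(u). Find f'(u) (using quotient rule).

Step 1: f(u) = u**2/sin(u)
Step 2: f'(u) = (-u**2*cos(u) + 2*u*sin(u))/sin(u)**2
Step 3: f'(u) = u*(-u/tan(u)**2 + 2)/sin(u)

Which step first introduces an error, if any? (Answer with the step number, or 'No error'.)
Step 3

Step 3 is incorrect due to a wrong exponent.
The step shows: u*(-u/tan(u)**2 + 2)/sin(u)
The correct value should be: u*(-u/tan(u) + 2)/sin(u)

Explanation: The exponent -1 on tan(u) was incorrectly written as -2: the term u*(-u/tan(u) + 2)/sin(u) was incorrectly written as u*(-u/tan(u)**2 + 2)/sin(u)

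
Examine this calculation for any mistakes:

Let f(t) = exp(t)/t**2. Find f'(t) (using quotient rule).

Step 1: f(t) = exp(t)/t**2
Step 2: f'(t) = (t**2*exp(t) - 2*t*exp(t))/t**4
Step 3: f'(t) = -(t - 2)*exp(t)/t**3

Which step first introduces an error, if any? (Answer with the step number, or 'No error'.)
Step 3

Step 3 is incorrect due to a sign flip.
The step shows: -(t - 2)*exp(t)/t**3
The correct value should be: (t - 2)*exp(t)/t**3

Explanation: The sign of the whole expression was flipped: the term (t - 2)*exp(t)/t**3 was incorrectly written as -(t - 2)*exp(t)/t**3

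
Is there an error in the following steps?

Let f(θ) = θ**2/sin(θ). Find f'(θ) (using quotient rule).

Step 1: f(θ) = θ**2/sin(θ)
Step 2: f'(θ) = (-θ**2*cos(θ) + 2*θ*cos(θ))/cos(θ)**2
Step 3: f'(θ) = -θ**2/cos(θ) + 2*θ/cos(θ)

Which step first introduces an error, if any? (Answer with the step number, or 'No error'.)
Step 2

Step 2 is incorrect due to a wrong trig function.
The step shows: (-θ**2*cos(θ) + 2*θ*cos(θ))/cos(θ)**2
The correct value should be: (-θ**2*cos(θ) + 2*θ*sin(θ))/sin(θ)**2

Explanation: sin(θ) was incorrectly written as cos(θ): the term (-θ**2*cos(θ) + 2*θ*sin(θ))/sin(θ)**2 was incorrectly written as (-θ**2*cos(θ) + 2*θ*cos(θ))/cos(θ)**2
The later steps are derived from this incorrect expression, so the error originates in Step 2.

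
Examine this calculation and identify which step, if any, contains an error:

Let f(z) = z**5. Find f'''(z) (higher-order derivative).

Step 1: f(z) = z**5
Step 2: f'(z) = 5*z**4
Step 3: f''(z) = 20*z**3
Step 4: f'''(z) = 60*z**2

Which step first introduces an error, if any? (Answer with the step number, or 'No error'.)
No error

All steps in this derivation are correct.
The final answer f'''(z) = 60*z**2 is valid.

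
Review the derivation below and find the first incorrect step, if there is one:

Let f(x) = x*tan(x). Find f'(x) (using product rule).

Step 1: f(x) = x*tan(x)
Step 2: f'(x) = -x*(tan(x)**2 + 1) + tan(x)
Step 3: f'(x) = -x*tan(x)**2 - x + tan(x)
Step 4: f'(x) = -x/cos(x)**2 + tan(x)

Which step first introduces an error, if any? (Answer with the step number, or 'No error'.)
Step 2

Step 2 is incorrect due to a sign flip.
The step shows: -x*(tan(x)**2 + 1) + tan(x)
The correct value should be: x*(tan(x)**2 + 1) + tan(x)

Explanation: The sign of one term was flipped: the term x*(tan(x)**2 + 1) was incorrectly written as -x*(tan(x)**2 + 1)
The later steps are derived from this incorrect expression, so the error originates in Step 2.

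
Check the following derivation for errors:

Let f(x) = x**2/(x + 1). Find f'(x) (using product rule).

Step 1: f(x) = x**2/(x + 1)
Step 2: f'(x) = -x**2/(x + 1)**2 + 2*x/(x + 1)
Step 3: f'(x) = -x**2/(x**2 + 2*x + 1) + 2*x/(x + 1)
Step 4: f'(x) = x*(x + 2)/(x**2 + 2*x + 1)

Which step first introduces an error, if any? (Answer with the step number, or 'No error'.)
No error

All steps in this derivation are correct.
The final answer f'(x) = x*(x + 2)/(x**2 + 2*x + 1) is valid.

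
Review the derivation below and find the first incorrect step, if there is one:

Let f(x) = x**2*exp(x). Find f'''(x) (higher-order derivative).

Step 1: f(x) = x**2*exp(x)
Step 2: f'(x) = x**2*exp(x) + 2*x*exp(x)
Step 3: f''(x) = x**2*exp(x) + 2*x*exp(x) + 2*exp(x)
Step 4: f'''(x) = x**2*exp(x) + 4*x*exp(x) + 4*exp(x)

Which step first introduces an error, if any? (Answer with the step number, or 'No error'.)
Step 3

Step 3 is incorrect due to a wrong coefficient.
The step shows: x**2*exp(x) + 2*x*exp(x) + 2*exp(x)
The correct value should be: x**2*exp(x) + 4*x*exp(x) + 2*exp(x)

Explanation: The coefficient 4 was incorrectly written as 2: the term 4*x*exp(x) was incorrectly written as 2*x*exp(x)
The later steps are derived from this incorrect expression, so the error originates in Step 3.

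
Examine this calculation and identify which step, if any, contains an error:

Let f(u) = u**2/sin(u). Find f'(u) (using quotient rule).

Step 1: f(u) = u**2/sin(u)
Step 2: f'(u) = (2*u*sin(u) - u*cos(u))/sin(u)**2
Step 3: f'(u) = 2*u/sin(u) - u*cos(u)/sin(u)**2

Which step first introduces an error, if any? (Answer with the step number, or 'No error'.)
Step 2

Step 2 is incorrect due to a wrong exponent.
The step shows: (2*u*sin(u) - u*cos(u))/sin(u)**2
The correct value should be: (-u**2*cos(u) + 2*u*sin(u))/sin(u)**2

Explanation: The exponent 2 on u was incorrectly written as 1: the term (-u**2*cos(u) + 2*u*sin(u))/sin(u)**2 was incorrectly written as (2*u*sin(u) - u*cos(u))/sin(u)**2
The later steps are derived from this incorrect expression, so the error originates in Step 2.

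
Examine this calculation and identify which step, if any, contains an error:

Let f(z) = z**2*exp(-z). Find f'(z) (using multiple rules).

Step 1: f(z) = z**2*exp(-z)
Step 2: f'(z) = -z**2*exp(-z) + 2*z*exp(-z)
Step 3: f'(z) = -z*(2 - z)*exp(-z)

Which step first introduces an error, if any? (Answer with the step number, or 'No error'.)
Step 3

Step 3 is incorrect due to a sign flip.
The step shows: -z*(2 - z)*exp(-z)
The correct value should be: z*(2 - z)*exp(-z)

Explanation: The sign of the whole expression was flipped: the term z*(2 - z)*exp(-z) was incorrectly written as -z*(2 - z)*exp(-z)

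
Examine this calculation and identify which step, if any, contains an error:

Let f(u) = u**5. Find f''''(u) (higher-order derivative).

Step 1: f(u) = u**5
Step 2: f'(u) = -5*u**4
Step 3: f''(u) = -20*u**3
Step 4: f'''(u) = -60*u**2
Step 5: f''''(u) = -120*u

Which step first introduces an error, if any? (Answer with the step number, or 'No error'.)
Step 2

Step 2 is incorrect due to a sign flip.
The step shows: -5*u**4
The correct value should be: 5*u**4

Explanation: The sign of the whole expression was flipped: the term 5*u**4 was incorrectly written as -5*u**4
The later steps are derived from this incorrect expression, so the error originates in Step 2.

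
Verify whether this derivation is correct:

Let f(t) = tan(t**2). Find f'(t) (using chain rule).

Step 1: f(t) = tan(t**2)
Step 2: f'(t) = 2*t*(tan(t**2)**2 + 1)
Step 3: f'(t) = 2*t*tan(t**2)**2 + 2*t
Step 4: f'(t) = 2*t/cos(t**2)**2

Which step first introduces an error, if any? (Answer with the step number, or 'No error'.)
No error

All steps in this derivation are correct.
The final answer f'(t) = 2*t/cos(t**2)**2 is valid.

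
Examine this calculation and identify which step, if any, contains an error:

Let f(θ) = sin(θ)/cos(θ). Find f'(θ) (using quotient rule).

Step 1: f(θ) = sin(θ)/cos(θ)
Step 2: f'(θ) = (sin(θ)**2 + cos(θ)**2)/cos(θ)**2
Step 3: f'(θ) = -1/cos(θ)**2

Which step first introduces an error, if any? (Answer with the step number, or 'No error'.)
Step 3

Step 3 is incorrect due to a sign flip.
The step shows: -1/cos(θ)**2
The correct value should be: cos(θ)**(-2)

Explanation: The sign of the whole expression was flipped: the term cos(θ)**(-2) was incorrectly written as -1/cos(θ)**2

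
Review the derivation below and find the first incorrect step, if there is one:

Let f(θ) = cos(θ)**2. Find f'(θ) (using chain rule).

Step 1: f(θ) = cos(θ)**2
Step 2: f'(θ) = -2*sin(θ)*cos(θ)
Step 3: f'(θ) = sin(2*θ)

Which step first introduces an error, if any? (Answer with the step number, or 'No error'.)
Step 3

Step 3 is incorrect due to a sign flip.
The step shows: sin(2*θ)
The correct value should be: -sin(2*θ)

Explanation: The sign of the whole expression was flipped: the term -sin(2*θ) was incorrectly written as sin(2*θ)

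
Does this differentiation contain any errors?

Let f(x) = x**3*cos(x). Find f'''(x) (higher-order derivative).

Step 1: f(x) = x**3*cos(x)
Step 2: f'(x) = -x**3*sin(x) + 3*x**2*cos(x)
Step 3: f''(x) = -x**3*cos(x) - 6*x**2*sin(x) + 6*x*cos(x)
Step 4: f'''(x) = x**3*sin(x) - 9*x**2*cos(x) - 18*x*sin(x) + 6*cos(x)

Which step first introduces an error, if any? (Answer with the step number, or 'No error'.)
No error

All steps in this derivation are correct.
The final answer f'''(x) = x**3*sin(x) - 9*x**2*cos(x) - 18*x*sin(x) + 6*cos(x) is valid.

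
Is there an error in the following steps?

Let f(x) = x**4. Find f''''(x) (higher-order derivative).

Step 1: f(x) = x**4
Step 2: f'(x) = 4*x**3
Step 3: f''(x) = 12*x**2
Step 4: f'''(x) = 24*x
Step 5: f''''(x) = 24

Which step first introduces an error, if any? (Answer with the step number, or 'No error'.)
No error

All steps in this derivation are correct.
The final answer f''''(x) = 24 is valid.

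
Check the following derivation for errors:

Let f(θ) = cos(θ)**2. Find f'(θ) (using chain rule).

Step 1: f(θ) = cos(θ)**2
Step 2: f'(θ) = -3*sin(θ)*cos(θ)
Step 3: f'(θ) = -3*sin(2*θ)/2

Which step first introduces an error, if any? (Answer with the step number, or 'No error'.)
Step 2

Step 2 is incorrect due to a wrong coefficient.
The step shows: -3*sin(θ)*cos(θ)
The correct value should be: -2*sin(θ)*cos(θ)

Explanation: The coefficient -2 was incorrectly written as -3: the term -2*sin(θ)*cos(θ) was incorrectly written as -3*sin(θ)*cos(θ)
The later steps are derived from this incorrect expression, so the error originates in Step 2.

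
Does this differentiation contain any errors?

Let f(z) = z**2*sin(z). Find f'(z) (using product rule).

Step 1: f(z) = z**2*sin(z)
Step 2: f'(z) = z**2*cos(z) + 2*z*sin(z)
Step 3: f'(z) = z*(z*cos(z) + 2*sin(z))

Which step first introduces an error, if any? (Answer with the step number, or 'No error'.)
No error

All steps in this derivation are correct.
The final answer f'(z) = z*(z*cos(z) + 2*sin(z)) is valid.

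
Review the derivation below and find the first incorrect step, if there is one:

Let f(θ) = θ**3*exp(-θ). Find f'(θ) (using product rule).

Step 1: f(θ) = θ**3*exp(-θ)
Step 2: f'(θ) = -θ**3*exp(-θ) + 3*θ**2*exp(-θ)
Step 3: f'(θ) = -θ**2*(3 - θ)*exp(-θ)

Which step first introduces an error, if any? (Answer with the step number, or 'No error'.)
Step 3

Step 3 is incorrect due to a sign flip.
The step shows: -θ**2*(3 - θ)*exp(-θ)
The correct value should be: θ**2*(3 - θ)*exp(-θ)

Explanation: The sign of the whole expression was flipped: the term θ**2*(3 - θ)*exp(-θ) was incorrectly written as -θ**2*(3 - θ)*exp(-θ)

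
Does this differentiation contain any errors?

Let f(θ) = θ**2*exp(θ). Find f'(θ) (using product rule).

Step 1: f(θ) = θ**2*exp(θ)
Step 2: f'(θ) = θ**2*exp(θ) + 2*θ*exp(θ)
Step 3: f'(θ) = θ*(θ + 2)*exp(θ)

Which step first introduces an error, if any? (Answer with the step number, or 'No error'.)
No error

All steps in this derivation are correct.
The final answer f'(θ) = θ*(θ + 2)*exp(θ) is valid.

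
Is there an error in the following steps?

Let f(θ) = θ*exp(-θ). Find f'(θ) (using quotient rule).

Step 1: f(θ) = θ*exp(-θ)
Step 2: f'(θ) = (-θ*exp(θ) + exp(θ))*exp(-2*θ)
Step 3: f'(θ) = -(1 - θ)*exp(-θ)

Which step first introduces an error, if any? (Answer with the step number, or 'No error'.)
Step 3

Step 3 is incorrect due to a sign flip.
The step shows: -(1 - θ)*exp(-θ)
The correct value should be: (1 - θ)*exp(-θ)

Explanation: The sign of the whole expression was flipped: the term (1 - θ)*exp(-θ) was incorrectly written as -(1 - θ)*exp(-θ)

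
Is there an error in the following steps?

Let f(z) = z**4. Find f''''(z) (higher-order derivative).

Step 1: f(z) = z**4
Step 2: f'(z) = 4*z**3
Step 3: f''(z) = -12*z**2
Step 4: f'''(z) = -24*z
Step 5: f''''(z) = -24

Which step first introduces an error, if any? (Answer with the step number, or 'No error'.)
Step 3

Step 3 is incorrect due to a sign flip.
The step shows: -12*z**2
The correct value should be: 12*z**2

Explanation: The sign of the whole expression was flipped: the term 12*z**2 was incorrectly written as -12*z**2
The later steps are derived from this incorrect expression, so the error originates in Step 3.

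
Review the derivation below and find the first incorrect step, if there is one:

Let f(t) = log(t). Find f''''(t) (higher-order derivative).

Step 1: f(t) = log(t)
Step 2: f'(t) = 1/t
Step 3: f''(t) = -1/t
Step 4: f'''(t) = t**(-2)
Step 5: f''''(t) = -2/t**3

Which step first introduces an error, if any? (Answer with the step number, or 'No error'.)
Step 3

Step 3 is incorrect due to a wrong exponent.
The step shows: -1/t
The correct value should be: -1/t**2

Explanation: The exponent -2 on t was incorrectly written as -1: the term -1/t**2 was incorrectly written as -1/t
The later steps are derived from this incorrect expression, so the error originates in Step 3.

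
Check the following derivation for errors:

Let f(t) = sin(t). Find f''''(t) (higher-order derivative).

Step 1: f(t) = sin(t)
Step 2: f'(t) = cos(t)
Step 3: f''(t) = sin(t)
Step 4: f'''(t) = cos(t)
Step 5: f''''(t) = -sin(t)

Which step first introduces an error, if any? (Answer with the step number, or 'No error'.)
Step 3

Step 3 is incorrect due to a sign flip.
The step shows: sin(t)
The correct value should be: -sin(t)

Explanation: The sign of the whole expression was flipped: the term -sin(t) was incorrectly written as sin(t)
The later steps are derived from this incorrect expression, so the error originates in Step 3.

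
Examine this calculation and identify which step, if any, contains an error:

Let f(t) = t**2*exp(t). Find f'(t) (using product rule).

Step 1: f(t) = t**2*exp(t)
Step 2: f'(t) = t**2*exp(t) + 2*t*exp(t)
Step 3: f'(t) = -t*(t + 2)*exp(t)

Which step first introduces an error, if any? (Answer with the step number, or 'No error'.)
Step 3

Step 3 is incorrect due to a sign flip.
The step shows: -t*(t + 2)*exp(t)
The correct value should be: t*(t + 2)*exp(t)

Explanation: The sign of the whole expression was flipped: the term t*(t + 2)*exp(t) was incorrectly written as -t*(t + 2)*exp(t)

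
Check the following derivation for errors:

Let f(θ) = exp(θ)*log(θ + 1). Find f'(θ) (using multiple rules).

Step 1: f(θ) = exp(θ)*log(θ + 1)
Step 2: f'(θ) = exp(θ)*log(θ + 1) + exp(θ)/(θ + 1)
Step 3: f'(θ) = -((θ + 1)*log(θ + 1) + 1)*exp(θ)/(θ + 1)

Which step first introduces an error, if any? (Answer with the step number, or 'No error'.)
Step 3

Step 3 is incorrect due to a sign flip.
The step shows: -((θ + 1)*log(θ + 1) + 1)*exp(θ)/(θ + 1)
The correct value should be: ((θ + 1)*log(θ + 1) + 1)*exp(θ)/(θ + 1)

Explanation: The sign of the whole expression was flipped: the term ((θ + 1)*log(θ + 1) + 1)*exp(θ)/(θ + 1) was incorrectly written as -((θ + 1)*log(θ + 1) + 1)*exp(θ)/(θ + 1)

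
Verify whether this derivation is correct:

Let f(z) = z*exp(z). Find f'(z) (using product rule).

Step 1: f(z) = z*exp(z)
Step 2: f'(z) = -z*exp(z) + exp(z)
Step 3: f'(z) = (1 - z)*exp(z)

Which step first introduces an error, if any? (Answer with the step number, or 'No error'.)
Step 2

Step 2 is incorrect due to a sign flip.
The step shows: -z*exp(z) + exp(z)
The correct value should be: z*exp(z) + exp(z)

Explanation: The sign of one term was flipped: the term z*exp(z) was incorrectly written as -z*exp(z)
The later steps are derived from this incorrect expression, so the error originates in Step 2.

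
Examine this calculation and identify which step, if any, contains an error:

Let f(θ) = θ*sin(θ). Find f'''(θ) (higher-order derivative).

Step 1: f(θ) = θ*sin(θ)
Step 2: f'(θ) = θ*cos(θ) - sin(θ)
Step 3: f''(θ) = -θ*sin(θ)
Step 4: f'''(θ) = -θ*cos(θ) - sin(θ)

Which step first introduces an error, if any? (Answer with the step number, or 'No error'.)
Step 2

Step 2 is incorrect due to a sign flip.
The step shows: θ*cos(θ) - sin(θ)
The correct value should be: θ*cos(θ) + sin(θ)

Explanation: The sign of one term was flipped: the term sin(θ) was incorrectly written as -sin(θ)
The later steps are derived from this incorrect expression, so the error originates in Step 2.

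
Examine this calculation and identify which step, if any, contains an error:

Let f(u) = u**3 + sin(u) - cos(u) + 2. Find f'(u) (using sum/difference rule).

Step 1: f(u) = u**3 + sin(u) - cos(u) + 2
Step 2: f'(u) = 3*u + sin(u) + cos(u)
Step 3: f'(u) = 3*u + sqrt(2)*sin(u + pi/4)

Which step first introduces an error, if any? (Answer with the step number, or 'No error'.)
Step 2

Step 2 is incorrect due to a wrong exponent.
The step shows: 3*u + sin(u) + cos(u)
The correct value should be: 3*u**2 + sin(u) + cos(u)

Explanation: The exponent 2 on u was incorrectly written as 1: the term 3*u**2 was incorrectly written as 3*u
The later steps are derived from this incorrect expression, so the error originates in Step 2.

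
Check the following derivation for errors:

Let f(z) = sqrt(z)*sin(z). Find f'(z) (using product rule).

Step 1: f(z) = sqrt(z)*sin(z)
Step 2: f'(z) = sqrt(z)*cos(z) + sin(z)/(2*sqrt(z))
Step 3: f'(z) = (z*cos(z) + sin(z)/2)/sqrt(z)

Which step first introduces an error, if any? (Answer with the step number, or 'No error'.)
No error

All steps in this derivation are correct.
The final answer f'(z) = (z*cos(z) + sin(z)/2)/sqrt(z) is valid.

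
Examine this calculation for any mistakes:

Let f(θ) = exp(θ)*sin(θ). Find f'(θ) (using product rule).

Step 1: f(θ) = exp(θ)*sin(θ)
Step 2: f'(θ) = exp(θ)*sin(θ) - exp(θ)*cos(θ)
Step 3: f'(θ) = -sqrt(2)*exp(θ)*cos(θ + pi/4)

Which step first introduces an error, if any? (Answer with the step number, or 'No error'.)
Step 2

Step 2 is incorrect due to a sign flip.
The step shows: exp(θ)*sin(θ) - exp(θ)*cos(θ)
The correct value should be: exp(θ)*sin(θ) + exp(θ)*cos(θ)

Explanation: The sign of one term was flipped: the term exp(θ)*cos(θ) was incorrectly written as -exp(θ)*cos(θ)
The later steps are derived from this incorrect expression, so the error originates in Step 2.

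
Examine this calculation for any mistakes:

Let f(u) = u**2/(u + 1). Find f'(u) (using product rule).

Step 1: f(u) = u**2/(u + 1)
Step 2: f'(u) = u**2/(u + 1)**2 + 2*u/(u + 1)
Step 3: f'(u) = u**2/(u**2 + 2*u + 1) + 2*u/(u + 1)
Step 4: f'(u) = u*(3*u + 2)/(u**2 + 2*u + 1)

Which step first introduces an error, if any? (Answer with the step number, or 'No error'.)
Step 2

Step 2 is incorrect due to a sign flip.
The step shows: u**2/(u + 1)**2 + 2*u/(u + 1)
The correct value should be: -u**2/(u + 1)**2 + 2*u/(u + 1)

Explanation: The sign of one term was flipped: the term -u**2/(u + 1)**2 was incorrectly written as u**2/(u + 1)**2
The later steps are derived from this incorrect expression, so the error originates in Step 2.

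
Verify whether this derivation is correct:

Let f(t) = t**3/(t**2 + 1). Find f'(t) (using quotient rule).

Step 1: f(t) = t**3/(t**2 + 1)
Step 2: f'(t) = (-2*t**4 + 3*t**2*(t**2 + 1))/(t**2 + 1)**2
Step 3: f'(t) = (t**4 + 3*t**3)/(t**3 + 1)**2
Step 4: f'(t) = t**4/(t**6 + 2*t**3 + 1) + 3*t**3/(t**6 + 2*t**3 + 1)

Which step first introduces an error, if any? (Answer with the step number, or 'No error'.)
Step 3

Step 3 is incorrect due to a wrong exponent.
The step shows: (t**4 + 3*t**3)/(t**3 + 1)**2
The correct value should be: (t**4 + 3*t**2)/(t**2 + 1)**2

Explanation: The exponent 2 on t was incorrectly written as 3: the term (t**4 + 3*t**2)/(t**2 + 1)**2 was incorrectly written as (t**4 + 3*t**3)/(t**3 + 1)**2
The later steps are derived from this incorrect expression, so the error originates in Step 3.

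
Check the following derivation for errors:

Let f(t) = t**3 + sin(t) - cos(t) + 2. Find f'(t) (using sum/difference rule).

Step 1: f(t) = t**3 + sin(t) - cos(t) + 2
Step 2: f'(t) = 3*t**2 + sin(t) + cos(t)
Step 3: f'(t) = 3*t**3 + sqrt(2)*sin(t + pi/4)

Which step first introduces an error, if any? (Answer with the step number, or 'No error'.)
Step 3

Step 3 is incorrect due to a wrong exponent.
The step shows: 3*t**3 + sqrt(2)*sin(t + pi/4)
The correct value should be: 3*t**2 + sqrt(2)*sin(t + pi/4)

Explanation: The exponent 2 on t was incorrectly written as 3: the term 3*t**2 was incorrectly written as 3*t**3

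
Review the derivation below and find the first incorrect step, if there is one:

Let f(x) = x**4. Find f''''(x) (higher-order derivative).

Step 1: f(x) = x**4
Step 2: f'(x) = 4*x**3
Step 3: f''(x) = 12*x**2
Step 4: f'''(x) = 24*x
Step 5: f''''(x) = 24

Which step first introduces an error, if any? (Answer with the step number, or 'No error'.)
No error

All steps in this derivation are correct.
The final answer f''''(x) = 24 is valid.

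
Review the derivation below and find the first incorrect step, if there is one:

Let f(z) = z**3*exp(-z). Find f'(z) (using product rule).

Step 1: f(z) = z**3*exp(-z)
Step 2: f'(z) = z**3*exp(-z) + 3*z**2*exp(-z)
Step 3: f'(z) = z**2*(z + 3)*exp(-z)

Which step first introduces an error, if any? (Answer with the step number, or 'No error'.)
Step 2

Step 2 is incorrect due to a sign flip.
The step shows: z**3*exp(-z) + 3*z**2*exp(-z)
The correct value should be: -z**3*exp(-z) + 3*z**2*exp(-z)

Explanation: The sign of one term was flipped: the term -z**3*exp(-z) was incorrectly written as z**3*exp(-z)
The later steps are derived from this incorrect expression, so the error originates in Step 2.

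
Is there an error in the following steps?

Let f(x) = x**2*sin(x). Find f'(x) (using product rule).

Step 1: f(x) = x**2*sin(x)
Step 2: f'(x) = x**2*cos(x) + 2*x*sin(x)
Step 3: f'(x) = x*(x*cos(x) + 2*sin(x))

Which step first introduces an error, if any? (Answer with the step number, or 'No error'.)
No error

All steps in this derivation are correct.
The final answer f'(x) = x*(x*cos(x) + 2*sin(x)) is valid.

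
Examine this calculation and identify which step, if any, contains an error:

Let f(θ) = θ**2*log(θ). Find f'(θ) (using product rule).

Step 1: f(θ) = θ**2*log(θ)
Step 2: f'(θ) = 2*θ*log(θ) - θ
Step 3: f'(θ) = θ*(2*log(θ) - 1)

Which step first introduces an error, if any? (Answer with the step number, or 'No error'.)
Step 2

Step 2 is incorrect due to a sign flip.
The step shows: 2*θ*log(θ) - θ
The correct value should be: 2*θ*log(θ) + θ

Explanation: The sign of one term was flipped: the term θ was incorrectly written as -θ
The later steps are derived from this incorrect expression, so the error originates in Step 2.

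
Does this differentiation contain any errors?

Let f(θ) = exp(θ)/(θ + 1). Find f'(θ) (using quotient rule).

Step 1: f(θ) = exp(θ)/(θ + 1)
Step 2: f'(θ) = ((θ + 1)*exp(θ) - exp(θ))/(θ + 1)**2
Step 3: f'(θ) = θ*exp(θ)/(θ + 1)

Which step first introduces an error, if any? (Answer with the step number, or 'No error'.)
Step 3

Step 3 is incorrect due to a wrong exponent.
The step shows: θ*exp(θ)/(θ + 1)
The correct value should be: θ*exp(θ)/(θ + 1)**2

Explanation: The exponent -2 on θ + 1 was incorrectly written as -1: the term θ*exp(θ)/(θ + 1)**2 was incorrectly written as θ*exp(θ)/(θ + 1)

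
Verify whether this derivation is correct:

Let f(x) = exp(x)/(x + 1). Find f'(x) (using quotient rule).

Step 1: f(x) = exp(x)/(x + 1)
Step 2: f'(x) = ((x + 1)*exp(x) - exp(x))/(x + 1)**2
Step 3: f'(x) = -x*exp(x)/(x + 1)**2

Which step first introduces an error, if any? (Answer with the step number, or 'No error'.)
Step 3

Step 3 is incorrect due to a sign flip.
The step shows: -x*exp(x)/(x + 1)**2
The correct value should be: x*exp(x)/(x + 1)**2

Explanation: The sign of the whole expression was flipped: the term x*exp(x)/(x + 1)**2 was incorrectly written as -x*exp(x)/(x + 1)**2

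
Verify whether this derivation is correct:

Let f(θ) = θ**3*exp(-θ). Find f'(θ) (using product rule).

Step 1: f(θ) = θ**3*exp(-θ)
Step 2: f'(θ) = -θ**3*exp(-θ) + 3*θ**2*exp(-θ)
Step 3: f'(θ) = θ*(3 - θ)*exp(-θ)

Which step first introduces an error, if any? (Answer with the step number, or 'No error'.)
Step 3

Step 3 is incorrect due to a wrong exponent.
The step shows: θ*(3 - θ)*exp(-θ)
The correct value should be: θ**2*(3 - θ)*exp(-θ)

Explanation: The exponent 2 on θ was incorrectly written as 1: the term θ**2*(3 - θ)*exp(-θ) was incorrectly written as θ*(3 - θ)*exp(-θ)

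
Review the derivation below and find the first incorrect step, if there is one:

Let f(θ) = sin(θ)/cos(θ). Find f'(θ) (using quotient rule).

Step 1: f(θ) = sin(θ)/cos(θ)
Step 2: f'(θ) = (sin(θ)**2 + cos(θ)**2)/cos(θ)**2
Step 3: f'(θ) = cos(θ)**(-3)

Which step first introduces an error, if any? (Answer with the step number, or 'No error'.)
Step 3

Step 3 is incorrect due to a wrong exponent.
The step shows: cos(θ)**(-3)
The correct value should be: cos(θ)**(-2)

Explanation: The exponent -2 on cos(θ) was incorrectly written as -3: the term cos(θ)**(-2) was incorrectly written as cos(θ)**(-3)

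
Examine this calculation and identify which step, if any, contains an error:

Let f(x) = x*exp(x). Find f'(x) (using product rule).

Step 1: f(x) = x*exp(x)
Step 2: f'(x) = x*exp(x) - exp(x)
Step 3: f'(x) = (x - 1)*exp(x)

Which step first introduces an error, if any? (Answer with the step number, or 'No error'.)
Step 2

Step 2 is incorrect due to a sign flip.
The step shows: x*exp(x) - exp(x)
The correct value should be: x*exp(x) + exp(x)

Explanation: The sign of one term was flipped: the term exp(x) was incorrectly written as -exp(x)
The later steps are derived from this incorrect expression, so the error originates in Step 2.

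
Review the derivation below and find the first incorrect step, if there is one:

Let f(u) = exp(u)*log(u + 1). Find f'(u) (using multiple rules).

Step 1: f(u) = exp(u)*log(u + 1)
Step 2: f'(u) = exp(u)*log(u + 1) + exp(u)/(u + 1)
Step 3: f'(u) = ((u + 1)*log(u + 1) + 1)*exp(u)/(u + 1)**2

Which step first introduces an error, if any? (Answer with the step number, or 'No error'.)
Step 3

Step 3 is incorrect due to a wrong exponent.
The step shows: ((u + 1)*log(u + 1) + 1)*exp(u)/(u + 1)**2
The correct value should be: ((u + 1)*log(u + 1) + 1)*exp(u)/(u + 1)

Explanation: The exponent -1 on u + 1 was incorrectly written as -2: the term ((u + 1)*log(u + 1) + 1)*exp(u)/(u + 1) was incorrectly written as ((u + 1)*log(u + 1) + 1)*exp(u)/(u + 1)**2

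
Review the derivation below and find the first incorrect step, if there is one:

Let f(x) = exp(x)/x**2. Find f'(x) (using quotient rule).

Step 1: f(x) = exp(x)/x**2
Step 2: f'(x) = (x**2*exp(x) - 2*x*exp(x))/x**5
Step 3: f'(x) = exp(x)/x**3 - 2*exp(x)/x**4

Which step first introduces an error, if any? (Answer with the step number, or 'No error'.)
Step 2

Step 2 is incorrect due to a wrong exponent.
The step shows: (x**2*exp(x) - 2*x*exp(x))/x**5
The correct value should be: (x**2*exp(x) - 2*x*exp(x))/x**4

Explanation: The exponent -4 on x was incorrectly written as -5: the term (x**2*exp(x) - 2*x*exp(x))/x**4 was incorrectly written as (x**2*exp(x) - 2*x*exp(x))/x**5
The later steps are derived from this incorrect expression, so the error originates in Step 2.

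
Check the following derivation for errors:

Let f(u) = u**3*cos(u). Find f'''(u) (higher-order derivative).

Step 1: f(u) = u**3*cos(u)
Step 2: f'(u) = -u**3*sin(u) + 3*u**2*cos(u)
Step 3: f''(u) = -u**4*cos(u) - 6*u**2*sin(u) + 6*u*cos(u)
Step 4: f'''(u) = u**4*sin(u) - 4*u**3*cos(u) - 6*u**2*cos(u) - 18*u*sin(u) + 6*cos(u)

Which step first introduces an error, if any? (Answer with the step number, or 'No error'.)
Step 3

Step 3 is incorrect due to a wrong exponent.
The step shows: -u**4*cos(u) - 6*u**2*sin(u) + 6*u*cos(u)
The correct value should be: -u**3*cos(u) - 6*u**2*sin(u) + 6*u*cos(u)

Explanation: The exponent 3 on u was incorrectly written as 4: the term -u**3*cos(u) was incorrectly written as -u**4*cos(u)
The later steps are derived from this incorrect expression, so the error originates in Step 3.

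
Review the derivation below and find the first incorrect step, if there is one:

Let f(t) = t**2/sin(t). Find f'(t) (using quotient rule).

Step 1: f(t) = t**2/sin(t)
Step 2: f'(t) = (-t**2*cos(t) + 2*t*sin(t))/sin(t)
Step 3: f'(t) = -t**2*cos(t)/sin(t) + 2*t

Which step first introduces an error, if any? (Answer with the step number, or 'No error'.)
Step 2

Step 2 is incorrect due to a wrong exponent.
The step shows: (-t**2*cos(t) + 2*t*sin(t))/sin(t)
The correct value should be: (-t**2*cos(t) + 2*t*sin(t))/sin(t)**2

Explanation: The exponent -2 on sin(t) was incorrectly written as -1: the term (-t**2*cos(t) + 2*t*sin(t))/sin(t)**2 was incorrectly written as (-t**2*cos(t) + 2*t*sin(t))/sin(t)
The later steps are derived from this incorrect expression, so the error originates in Step 2.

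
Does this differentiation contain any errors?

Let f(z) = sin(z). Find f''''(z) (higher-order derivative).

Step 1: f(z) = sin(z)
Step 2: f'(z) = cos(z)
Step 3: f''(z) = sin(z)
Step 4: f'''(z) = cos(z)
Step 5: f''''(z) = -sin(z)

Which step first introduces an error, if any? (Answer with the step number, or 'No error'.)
Step 3

Step 3 is incorrect due to a sign flip.
The step shows: sin(z)
The correct value should be: -sin(z)

Explanation: The sign of the whole expression was flipped: the term -sin(z) was incorrectly written as sin(z)
The later steps are derived from this incorrect expression, so the error originates in Step 3.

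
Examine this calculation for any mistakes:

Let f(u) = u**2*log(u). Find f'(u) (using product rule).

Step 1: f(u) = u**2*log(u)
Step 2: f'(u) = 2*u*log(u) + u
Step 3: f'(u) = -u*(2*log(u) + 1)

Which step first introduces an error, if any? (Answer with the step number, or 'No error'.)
Step 3

Step 3 is incorrect due to a sign flip.
The step shows: -u*(2*log(u) + 1)
The correct value should be: u*(2*log(u) + 1)

Explanation: The sign of the whole expression was flipped: the term u*(2*log(u) + 1) was incorrectly written as -u*(2*log(u) + 1)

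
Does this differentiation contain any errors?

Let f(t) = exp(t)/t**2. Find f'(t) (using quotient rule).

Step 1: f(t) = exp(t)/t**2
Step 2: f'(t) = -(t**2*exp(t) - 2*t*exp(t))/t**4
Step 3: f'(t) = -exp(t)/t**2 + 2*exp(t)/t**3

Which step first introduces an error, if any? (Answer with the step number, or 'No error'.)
Step 2

Step 2 is incorrect due to a sign flip.
The step shows: -(t**2*exp(t) - 2*t*exp(t))/t**4
The correct value should be: (t**2*exp(t) - 2*t*exp(t))/t**4

Explanation: The sign of the whole expression was flipped: the term (t**2*exp(t) - 2*t*exp(t))/t**4 was incorrectly written as -(t**2*exp(t) - 2*t*exp(t))/t**4
The later steps are derived from this incorrect expression, so the error originates in Step 2.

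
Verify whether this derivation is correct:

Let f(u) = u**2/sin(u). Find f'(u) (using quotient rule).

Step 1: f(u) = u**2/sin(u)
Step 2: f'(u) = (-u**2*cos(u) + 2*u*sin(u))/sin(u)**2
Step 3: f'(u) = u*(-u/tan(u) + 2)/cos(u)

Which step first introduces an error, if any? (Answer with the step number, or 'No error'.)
Step 3

Step 3 is incorrect due to a wrong trig function.
The step shows: u*(-u/tan(u) + 2)/cos(u)
The correct value should be: u*(-u/tan(u) + 2)/sin(u)

Explanation: sin(u) was incorrectly written as cos(u): the term u*(-u/tan(u) + 2)/sin(u) was incorrectly written as u*(-u/tan(u) + 2)/cos(u)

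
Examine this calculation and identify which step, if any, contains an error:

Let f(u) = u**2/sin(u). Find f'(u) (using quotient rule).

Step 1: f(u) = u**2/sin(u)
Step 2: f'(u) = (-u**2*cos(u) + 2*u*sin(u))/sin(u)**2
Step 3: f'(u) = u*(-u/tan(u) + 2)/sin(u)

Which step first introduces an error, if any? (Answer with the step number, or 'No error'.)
No error

All steps in this derivation are correct.
The final answer f'(u) = u*(-u/tan(u) + 2)/sin(u) is valid.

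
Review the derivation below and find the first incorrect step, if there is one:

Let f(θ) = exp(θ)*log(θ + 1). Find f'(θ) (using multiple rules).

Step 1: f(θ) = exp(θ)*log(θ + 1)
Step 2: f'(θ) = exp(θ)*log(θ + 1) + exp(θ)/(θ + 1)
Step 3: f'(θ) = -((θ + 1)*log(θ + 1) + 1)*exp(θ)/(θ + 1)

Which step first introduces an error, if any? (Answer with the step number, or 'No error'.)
Step 3

Step 3 is incorrect due to a sign flip.
The step shows: -((θ + 1)*log(θ + 1) + 1)*exp(θ)/(θ + 1)
The correct value should be: ((θ + 1)*log(θ + 1) + 1)*exp(θ)/(θ + 1)

Explanation: The sign of the whole expression was flipped: the term ((θ + 1)*log(θ + 1) + 1)*exp(θ)/(θ + 1) was incorrectly written as -((θ + 1)*log(θ + 1) + 1)*exp(θ)/(θ + 1)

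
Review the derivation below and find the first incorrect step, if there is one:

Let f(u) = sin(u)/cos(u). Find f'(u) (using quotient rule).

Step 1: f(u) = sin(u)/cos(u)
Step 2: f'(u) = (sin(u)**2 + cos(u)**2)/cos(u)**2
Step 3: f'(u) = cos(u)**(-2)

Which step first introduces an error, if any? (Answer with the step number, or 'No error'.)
No error

All steps in this derivation are correct.
The final answer f'(u) = cos(u)**(-2) is valid.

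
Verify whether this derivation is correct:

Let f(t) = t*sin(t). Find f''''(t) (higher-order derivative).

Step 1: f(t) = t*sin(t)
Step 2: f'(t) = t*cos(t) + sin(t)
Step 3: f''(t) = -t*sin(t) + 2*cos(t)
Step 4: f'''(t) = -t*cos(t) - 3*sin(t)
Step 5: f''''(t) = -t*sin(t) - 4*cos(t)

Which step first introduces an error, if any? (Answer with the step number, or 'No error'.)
Step 5

Step 5 is incorrect due to a sign flip.
The step shows: -t*sin(t) - 4*cos(t)
The correct value should be: t*sin(t) - 4*cos(t)

Explanation: The sign of one term was flipped: the term t*sin(t) was incorrectly written as -t*sin(t)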